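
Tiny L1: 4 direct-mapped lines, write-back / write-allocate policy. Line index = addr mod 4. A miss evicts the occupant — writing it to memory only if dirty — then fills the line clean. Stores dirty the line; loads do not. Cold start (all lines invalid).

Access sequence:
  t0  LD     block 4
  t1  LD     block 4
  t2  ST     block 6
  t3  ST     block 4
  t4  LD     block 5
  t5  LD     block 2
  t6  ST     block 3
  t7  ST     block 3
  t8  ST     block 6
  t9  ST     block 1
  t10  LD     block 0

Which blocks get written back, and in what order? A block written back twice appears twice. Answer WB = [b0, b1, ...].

0: R B4 -> L0 miss  d=-]
1: R B4 -> L0 hit  d=-]
2: W B6 -> L2 miss  d=D]
3: W B4 -> L0 hit  d=D]
4: R B5 -> L1 miss  d=-]
5: R B2 -> L2 miss wb->B6  d=-]
6: W B3 -> L3 miss  d=D]
7: W B3 -> L3 hit  d=D]
8: W B6 -> L2 miss  d=D]
9: W B1 -> L1 miss  d=D]
10: R B0 -> L0 miss wb->B4  d=-]

WB = [6, 4]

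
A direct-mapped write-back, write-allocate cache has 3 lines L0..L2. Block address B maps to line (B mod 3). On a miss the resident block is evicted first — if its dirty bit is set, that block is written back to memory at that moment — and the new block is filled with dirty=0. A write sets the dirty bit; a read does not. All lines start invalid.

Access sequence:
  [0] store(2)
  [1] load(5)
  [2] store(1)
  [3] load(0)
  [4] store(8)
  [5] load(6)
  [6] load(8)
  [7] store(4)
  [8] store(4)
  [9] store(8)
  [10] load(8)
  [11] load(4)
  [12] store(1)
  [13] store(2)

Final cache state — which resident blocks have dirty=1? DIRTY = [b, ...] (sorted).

DIRTY = [1, 2]

  0 | W B2 → L2 miss [D]
  1 | R B5 → L2 miss wb→B2 [-]
  2 | W B1 → L1 miss [D]
  3 | R B0 → L0 miss [-]
  4 | W B8 → L2 miss [D]
  5 | R B6 → L0 miss [-]
  6 | R B8 → L2 hit [D]
  7 | W B4 → L1 miss wb→B1 [D]
  8 | W B4 → L1 hit [D]
  9 | W B8 → L2 hit [D]
  10 | R B8 → L2 hit [D]
  11 | R B4 → L1 hit [D]
  12 | W B1 → L1 miss wb→B4 [D]
  13 | W B2 → L2 miss wb→B8 [D]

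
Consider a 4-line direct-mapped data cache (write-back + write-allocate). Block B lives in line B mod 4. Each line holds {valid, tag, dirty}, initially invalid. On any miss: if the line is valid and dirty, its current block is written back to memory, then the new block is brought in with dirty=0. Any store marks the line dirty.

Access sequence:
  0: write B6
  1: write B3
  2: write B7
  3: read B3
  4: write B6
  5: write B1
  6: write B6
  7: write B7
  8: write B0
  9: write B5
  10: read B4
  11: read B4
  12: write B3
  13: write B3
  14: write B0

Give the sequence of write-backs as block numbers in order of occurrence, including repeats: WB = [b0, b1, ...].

0: W B6 -> L2 miss  d=D]
1: W B3 -> L3 miss  d=D]
2: W B7 -> L3 miss wb->B3  d=D]
3: R B3 -> L3 miss wb->B7  d=-]
4: W B6 -> L2 hit  d=D]
5: W B1 -> L1 miss  d=D]
6: W B6 -> L2 hit  d=D]
7: W B7 -> L3 miss  d=D]
8: W B0 -> L0 miss  d=D]
9: W B5 -> L1 miss wb->B1  d=D]
10: R B4 -> L0 miss wb->B0  d=-]
11: R B4 -> L0 hit  d=-]
12: W B3 -> L3 miss wb->B7  d=D]
13: W B3 -> L3 hit  d=D]
14: W B0 -> L0 miss  d=D]

WB = [3, 7, 1, 0, 7]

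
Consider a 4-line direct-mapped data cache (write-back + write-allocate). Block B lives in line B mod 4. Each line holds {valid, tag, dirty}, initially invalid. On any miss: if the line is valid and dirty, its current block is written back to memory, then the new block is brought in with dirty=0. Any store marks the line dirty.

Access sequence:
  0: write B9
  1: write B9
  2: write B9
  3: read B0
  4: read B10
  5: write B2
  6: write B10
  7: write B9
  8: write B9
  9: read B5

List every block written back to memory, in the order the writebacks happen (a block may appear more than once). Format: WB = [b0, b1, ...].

WB = [2, 9]

0: W B9 -> L1 miss  d=D]
1: W B9 -> L1 hit  d=D]
2: W B9 -> L1 hit  d=D]
3: R B0 -> L0 miss  d=-]
4: R B10 -> L2 miss  d=-]
5: W B2 -> L2 miss  d=D]
6: W B10 -> L2 miss wb->B2  d=D]
7: W B9 -> L1 hit  d=D]
8: W B9 -> L1 hit  d=D]
9: R B5 -> L1 miss wb->B9  d=-]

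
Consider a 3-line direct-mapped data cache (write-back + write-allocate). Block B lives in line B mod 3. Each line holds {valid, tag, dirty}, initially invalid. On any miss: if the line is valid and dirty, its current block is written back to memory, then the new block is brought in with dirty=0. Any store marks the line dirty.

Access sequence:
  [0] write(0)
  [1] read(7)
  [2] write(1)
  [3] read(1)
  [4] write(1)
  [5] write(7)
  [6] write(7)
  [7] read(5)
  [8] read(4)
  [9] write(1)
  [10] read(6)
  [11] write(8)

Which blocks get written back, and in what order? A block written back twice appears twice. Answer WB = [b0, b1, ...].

0: W B0 -> L0 miss  d=D]
1: R B7 -> L1 miss  d=-]
2: W B1 -> L1 miss  d=D]
3: R B1 -> L1 hit  d=D]
4: W B1 -> L1 hit  d=D]
5: W B7 -> L1 miss wb->B1  d=D]
6: W B7 -> L1 hit  d=D]
7: R B5 -> L2 miss  d=-]
8: R B4 -> L1 miss wb->B7  d=-]
9: W B1 -> L1 miss  d=D]
10: R B6 -> L0 miss wb->B0  d=-]
11: W B8 -> L2 miss  d=D]

WB = [1, 7, 0]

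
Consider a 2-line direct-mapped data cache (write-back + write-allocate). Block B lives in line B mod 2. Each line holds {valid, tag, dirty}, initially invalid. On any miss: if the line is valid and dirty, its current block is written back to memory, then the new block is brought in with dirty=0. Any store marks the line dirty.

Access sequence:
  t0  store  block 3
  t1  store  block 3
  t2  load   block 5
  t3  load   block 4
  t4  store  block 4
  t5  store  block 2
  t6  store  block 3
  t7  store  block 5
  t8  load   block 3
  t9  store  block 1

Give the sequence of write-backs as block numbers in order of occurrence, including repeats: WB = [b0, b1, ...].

  0 | W B3 → L1 miss [D]
  1 | W B3 → L1 hit [D]
  2 | R B5 → L1 miss wb→B3 [-]
  3 | R B4 → L0 miss [-]
  4 | W B4 → L0 hit [D]
  5 | W B2 → L0 miss wb→B4 [D]
  6 | W B3 → L1 miss [D]
  7 | W B5 → L1 miss wb→B3 [D]
  8 | R B3 → L1 miss wb→B5 [-]
  9 | W B1 → L1 miss [D]

WB = [3, 4, 3, 5]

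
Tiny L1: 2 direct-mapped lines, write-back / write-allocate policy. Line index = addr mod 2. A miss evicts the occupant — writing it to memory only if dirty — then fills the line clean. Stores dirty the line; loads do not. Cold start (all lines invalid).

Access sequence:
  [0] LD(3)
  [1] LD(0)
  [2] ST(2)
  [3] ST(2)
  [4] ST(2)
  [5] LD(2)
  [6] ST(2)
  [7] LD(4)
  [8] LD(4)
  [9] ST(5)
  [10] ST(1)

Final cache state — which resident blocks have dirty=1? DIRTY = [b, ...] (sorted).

0: R B3 -> L1 miss  d=-]
1: R B0 -> L0 miss  d=-]
2: W B2 -> L0 miss  d=D]
3: W B2 -> L0 hit  d=D]
4: W B2 -> L0 hit  d=D]
5: R B2 -> L0 hit  d=D]
6: W B2 -> L0 hit  d=D]
7: R B4 -> L0 miss wb->B2  d=-]
8: R B4 -> L0 hit  d=-]
9: W B5 -> L1 miss  d=D]
10: W B1 -> L1 miss wb->B5  d=D]

DIRTY = [1]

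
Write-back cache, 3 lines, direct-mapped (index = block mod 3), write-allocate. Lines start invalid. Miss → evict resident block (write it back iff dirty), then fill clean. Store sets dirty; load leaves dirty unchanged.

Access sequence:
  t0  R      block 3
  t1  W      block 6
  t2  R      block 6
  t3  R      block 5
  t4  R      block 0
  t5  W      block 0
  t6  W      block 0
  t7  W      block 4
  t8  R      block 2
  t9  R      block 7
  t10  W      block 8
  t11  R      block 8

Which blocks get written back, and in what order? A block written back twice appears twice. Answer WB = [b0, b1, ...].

WB = [6, 4]

0: R B3 → L0 miss [-]
1: W B6 → L0 miss [D]
2: R B6 → L0 hit [D]
3: R B5 → L2 miss [-]
4: R B0 → L0 miss wb→B6 [-]
5: W B0 → L0 hit [D]
6: W B0 → L0 hit [D]
7: W B4 → L1 miss [D]
8: R B2 → L2 miss [-]
9: R B7 → L1 miss wb→B4 [-]
10: W B8 → L2 miss [D]
11: R B8 → L2 hit [D]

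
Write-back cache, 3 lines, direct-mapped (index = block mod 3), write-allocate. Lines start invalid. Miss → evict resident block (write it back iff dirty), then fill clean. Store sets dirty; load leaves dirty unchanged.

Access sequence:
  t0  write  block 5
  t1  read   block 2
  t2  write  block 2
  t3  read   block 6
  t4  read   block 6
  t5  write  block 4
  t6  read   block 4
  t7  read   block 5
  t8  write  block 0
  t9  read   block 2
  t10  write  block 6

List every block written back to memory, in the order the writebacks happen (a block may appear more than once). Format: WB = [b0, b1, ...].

WB = [5, 2, 0]

  0 | W B5 → L2 miss [D]
  1 | R B2 → L2 miss wb→B5 [-]
  2 | W B2 → L2 hit [D]
  3 | R B6 → L0 miss [-]
  4 | R B6 → L0 hit [-]
  5 | W B4 → L1 miss [D]
  6 | R B4 → L1 hit [D]
  7 | R B5 → L2 miss wb→B2 [-]
  8 | W B0 → L0 miss [D]
  9 | R B2 → L2 miss [-]
  10 | W B6 → L0 miss wb→B0 [D]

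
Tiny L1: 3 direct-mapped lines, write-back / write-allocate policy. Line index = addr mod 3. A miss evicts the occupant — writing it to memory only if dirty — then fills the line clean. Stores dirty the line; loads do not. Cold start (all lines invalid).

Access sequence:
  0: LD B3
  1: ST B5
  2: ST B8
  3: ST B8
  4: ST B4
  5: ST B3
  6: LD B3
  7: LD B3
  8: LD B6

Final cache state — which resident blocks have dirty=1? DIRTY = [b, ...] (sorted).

  0 | R B3 → L0 miss [-]
  1 | W B5 → L2 miss [D]
  2 | W B8 → L2 miss wb→B5 [D]
  3 | W B8 → L2 hit [D]
  4 | W B4 → L1 miss [D]
  5 | W B3 → L0 hit [D]
  6 | R B3 → L0 hit [D]
  7 | R B3 → L0 hit [D]
  8 | R B6 → L0 miss wb→B3 [-]

DIRTY = [4, 8]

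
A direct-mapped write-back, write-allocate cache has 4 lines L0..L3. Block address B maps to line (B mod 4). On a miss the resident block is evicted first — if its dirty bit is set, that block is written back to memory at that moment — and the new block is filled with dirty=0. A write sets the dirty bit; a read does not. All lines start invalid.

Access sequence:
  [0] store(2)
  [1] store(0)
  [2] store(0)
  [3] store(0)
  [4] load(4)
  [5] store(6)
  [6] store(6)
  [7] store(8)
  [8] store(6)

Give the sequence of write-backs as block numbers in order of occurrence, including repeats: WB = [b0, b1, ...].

WB = [0, 2]

0: W B2 -> L2 miss  d=D]
1: W B0 -> L0 miss  d=D]
2: W B0 -> L0 hit  d=D]
3: W B0 -> L0 hit  d=D]
4: R B4 -> L0 miss wb->B0  d=-]
5: W B6 -> L2 miss wb->B2  d=D]
6: W B6 -> L2 hit  d=D]
7: W B8 -> L0 miss  d=D]
8: W B6 -> L2 hit  d=D]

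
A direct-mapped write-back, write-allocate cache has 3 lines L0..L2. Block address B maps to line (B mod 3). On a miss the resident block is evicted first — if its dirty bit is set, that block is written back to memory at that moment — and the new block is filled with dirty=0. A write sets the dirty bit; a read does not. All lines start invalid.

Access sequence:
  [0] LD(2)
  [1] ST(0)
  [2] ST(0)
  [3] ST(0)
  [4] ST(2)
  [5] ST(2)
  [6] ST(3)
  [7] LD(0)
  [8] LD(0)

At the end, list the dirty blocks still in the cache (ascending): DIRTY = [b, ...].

0: R B2 -> L2 miss  d=-]
1: W B0 -> L0 miss  d=D]
2: W B0 -> L0 hit  d=D]
3: W B0 -> L0 hit  d=D]
4: W B2 -> L2 hit  d=D]
5: W B2 -> L2 hit  d=D]
6: W B3 -> L0 miss wb->B0  d=D]
7: R B0 -> L0 miss wb->B3  d=-]
8: R B0 -> L0 hit  d=-]

DIRTY = [2]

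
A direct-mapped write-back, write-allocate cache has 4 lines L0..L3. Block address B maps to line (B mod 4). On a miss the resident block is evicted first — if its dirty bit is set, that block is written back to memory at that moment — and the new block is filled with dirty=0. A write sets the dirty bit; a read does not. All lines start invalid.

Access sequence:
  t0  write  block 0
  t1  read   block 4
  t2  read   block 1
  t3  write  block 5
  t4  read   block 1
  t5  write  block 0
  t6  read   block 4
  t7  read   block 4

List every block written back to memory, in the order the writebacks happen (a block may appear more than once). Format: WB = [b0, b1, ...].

WB = [0, 5, 0]

0: W B0 → L0 miss [D]
1: R B4 → L0 miss wb→B0 [-]
2: R B1 → L1 miss [-]
3: W B5 → L1 miss [D]
4: R B1 → L1 miss wb→B5 [-]
5: W B0 → L0 miss [D]
6: R B4 → L0 miss wb→B0 [-]
7: R B4 → L0 hit [-]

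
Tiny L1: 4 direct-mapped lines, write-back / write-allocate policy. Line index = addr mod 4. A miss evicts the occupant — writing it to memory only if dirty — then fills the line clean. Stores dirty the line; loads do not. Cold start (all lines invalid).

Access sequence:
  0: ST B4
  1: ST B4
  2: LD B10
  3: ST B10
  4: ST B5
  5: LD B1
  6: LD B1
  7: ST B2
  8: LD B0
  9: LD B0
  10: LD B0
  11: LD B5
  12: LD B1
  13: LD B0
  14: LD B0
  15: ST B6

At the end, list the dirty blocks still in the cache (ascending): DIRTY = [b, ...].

0: W B4 -> L0 miss  d=D]
1: W B4 -> L0 hit  d=D]
2: R B10 -> L2 miss  d=-]
3: W B10 -> L2 hit  d=D]
4: W B5 -> L1 miss  d=D]
5: R B1 -> L1 miss wb->B5  d=-]
6: R B1 -> L1 hit  d=-]
7: W B2 -> L2 miss wb->B10  d=D]
8: R B0 -> L0 miss wb->B4  d=-]
9: R B0 -> L0 hit  d=-]
10: R B0 -> L0 hit  d=-]
11: R B5 -> L1 miss  d=-]
12: R B1 -> L1 miss  d=-]
13: R B0 -> L0 hit  d=-]
14: R B0 -> L0 hit  d=-]
15: W B6 -> L2 miss wb->B2  d=D]

DIRTY = [6]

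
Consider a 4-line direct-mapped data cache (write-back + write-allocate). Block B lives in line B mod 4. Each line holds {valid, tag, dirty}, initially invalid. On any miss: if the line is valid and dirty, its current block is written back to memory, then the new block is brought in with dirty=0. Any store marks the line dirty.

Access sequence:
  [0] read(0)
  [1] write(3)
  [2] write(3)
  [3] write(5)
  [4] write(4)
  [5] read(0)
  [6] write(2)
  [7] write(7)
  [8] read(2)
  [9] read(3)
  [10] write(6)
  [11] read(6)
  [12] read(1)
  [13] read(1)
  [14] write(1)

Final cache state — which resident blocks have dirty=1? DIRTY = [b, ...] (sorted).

DIRTY = [1, 6]

  0 | R B0 → L0 miss [-]
  1 | W B3 → L3 miss [D]
  2 | W B3 → L3 hit [D]
  3 | W B5 → L1 miss [D]
  4 | W B4 → L0 miss [D]
  5 | R B0 → L0 miss wb→B4 [-]
  6 | W B2 → L2 miss [D]
  7 | W B7 → L3 miss wb→B3 [D]
  8 | R B2 → L2 hit [D]
  9 | R B3 → L3 miss wb→B7 [-]
  10 | W B6 → L2 miss wb→B2 [D]
  11 | R B6 → L2 hit [D]
  12 | R B1 → L1 miss wb→B5 [-]
  13 | R B1 → L1 hit [-]
  14 | W B1 → L1 hit [D]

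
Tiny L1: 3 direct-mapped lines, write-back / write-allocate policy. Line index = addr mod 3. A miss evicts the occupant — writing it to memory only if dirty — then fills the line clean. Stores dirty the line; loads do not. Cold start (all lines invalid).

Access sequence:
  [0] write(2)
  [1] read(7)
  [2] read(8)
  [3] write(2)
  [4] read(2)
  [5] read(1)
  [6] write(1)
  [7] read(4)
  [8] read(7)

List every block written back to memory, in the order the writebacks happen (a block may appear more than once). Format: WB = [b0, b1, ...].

WB = [2, 1]

  0 | W B2 → L2 miss [D]
  1 | R B7 → L1 miss [-]
  2 | R B8 → L2 miss wb→B2 [-]
  3 | W B2 → L2 miss [D]
  4 | R B2 → L2 hit [D]
  5 | R B1 → L1 miss [-]
  6 | W B1 → L1 hit [D]
  7 | R B4 → L1 miss wb→B1 [-]
  8 | R B7 → L1 miss [-]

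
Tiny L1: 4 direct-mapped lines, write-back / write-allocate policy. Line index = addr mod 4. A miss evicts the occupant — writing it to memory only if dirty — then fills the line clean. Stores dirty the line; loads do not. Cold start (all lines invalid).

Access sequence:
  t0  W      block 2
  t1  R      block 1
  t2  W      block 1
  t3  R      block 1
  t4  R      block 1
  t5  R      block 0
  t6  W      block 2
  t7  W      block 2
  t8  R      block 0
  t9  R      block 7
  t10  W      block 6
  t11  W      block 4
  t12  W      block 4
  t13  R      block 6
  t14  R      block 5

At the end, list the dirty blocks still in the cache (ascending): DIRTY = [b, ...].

0: W B2 → L2 miss [D]
1: R B1 → L1 miss [-]
2: W B1 → L1 hit [D]
3: R B1 → L1 hit [D]
4: R B1 → L1 hit [D]
5: R B0 → L0 miss [-]
6: W B2 → L2 hit [D]
7: W B2 → L2 hit [D]
8: R B0 → L0 hit [-]
9: R B7 → L3 miss [-]
10: W B6 → L2 miss wb→B2 [D]
11: W B4 → L0 miss [D]
12: W B4 → L0 hit [D]
13: R B6 → L2 hit [D]
14: R B5 → L1 miss wb→B1 [-]

DIRTY = [4, 6]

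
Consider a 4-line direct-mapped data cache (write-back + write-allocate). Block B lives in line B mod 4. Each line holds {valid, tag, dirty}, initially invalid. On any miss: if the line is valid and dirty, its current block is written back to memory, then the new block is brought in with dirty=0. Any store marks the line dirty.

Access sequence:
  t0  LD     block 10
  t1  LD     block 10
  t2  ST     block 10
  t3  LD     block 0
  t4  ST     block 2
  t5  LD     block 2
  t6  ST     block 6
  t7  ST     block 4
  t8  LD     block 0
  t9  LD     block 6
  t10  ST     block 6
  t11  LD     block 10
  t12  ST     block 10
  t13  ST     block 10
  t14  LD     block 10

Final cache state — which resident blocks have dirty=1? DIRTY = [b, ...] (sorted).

0: R B10 -> L2 miss  d=-]
1: R B10 -> L2 hit  d=-]
2: W B10 -> L2 hit  d=D]
3: R B0 -> L0 miss  d=-]
4: W B2 -> L2 miss wb->B10  d=D]
5: R B2 -> L2 hit  d=D]
6: W B6 -> L2 miss wb->B2  d=D]
7: W B4 -> L0 miss  d=D]
8: R B0 -> L0 miss wb->B4  d=-]
9: R B6 -> L2 hit  d=D]
10: W B6 -> L2 hit  d=D]
11: R B10 -> L2 miss wb->B6  d=-]
12: W B10 -> L2 hit  d=D]
13: W B10 -> L2 hit  d=D]
14: R B10 -> L2 hit  d=D]

DIRTY = [10]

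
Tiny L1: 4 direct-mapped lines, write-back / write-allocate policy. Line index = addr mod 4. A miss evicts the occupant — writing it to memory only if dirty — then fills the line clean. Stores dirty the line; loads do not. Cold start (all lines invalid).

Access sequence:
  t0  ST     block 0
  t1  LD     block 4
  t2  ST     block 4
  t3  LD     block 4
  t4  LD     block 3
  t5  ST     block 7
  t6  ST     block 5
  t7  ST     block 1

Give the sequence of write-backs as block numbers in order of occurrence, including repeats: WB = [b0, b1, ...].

0: W B0 → L0 miss [D]
1: R B4 → L0 miss wb→B0 [-]
2: W B4 → L0 hit [D]
3: R B4 → L0 hit [D]
4: R B3 → L3 miss [-]
5: W B7 → L3 miss [D]
6: W B5 → L1 miss [D]
7: W B1 → L1 miss wb→B5 [D]

WB = [0, 5]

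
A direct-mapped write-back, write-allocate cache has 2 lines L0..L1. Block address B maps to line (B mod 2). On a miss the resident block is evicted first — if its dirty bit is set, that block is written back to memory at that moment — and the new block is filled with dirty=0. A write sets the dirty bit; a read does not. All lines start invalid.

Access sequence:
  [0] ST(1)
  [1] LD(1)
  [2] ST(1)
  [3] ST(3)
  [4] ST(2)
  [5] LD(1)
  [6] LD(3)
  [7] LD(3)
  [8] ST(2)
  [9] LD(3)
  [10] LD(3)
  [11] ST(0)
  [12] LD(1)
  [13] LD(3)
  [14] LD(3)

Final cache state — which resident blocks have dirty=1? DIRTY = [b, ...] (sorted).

  0 | W B1 → L1 miss [D]
  1 | R B1 → L1 hit [D]
  2 | W B1 → L1 hit [D]
  3 | W B3 → L1 miss wb→B1 [D]
  4 | W B2 → L0 miss [D]
  5 | R B1 → L1 miss wb→B3 [-]
  6 | R B3 → L1 miss [-]
  7 | R B3 → L1 hit [-]
  8 | W B2 → L0 hit [D]
  9 | R B3 → L1 hit [-]
  10 | R B3 → L1 hit [-]
  11 | W B0 → L0 miss wb→B2 [D]
  12 | R B1 → L1 miss [-]
  13 | R B3 → L1 miss [-]
  14 | R B3 → L1 hit [-]

DIRTY = [0]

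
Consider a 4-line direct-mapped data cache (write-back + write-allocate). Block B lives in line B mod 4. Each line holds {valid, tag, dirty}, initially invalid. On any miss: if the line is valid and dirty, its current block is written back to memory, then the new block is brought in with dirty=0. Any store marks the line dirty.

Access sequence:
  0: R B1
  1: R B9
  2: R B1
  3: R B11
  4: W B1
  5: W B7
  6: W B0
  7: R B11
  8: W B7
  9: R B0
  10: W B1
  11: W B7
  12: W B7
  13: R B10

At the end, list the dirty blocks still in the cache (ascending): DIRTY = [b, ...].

DIRTY = [0, 1, 7]

0: R B1 → L1 miss [-]
1: R B9 → L1 miss [-]
2: R B1 → L1 miss [-]
3: R B11 → L3 miss [-]
4: W B1 → L1 hit [D]
5: W B7 → L3 miss [D]
6: W B0 → L0 miss [D]
7: R B11 → L3 miss wb→B7 [-]
8: W B7 → L3 miss [D]
9: R B0 → L0 hit [D]
10: W B1 → L1 hit [D]
11: W B7 → L3 hit [D]
12: W B7 → L3 hit [D]
13: R B10 → L2 miss [-]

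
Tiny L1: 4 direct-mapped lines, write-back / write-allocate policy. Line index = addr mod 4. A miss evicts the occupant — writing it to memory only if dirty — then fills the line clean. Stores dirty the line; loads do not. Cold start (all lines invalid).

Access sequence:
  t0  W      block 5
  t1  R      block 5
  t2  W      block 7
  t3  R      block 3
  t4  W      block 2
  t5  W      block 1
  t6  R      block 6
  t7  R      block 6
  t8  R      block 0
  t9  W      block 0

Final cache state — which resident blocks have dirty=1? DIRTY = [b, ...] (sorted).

0: W B5 -> L1 miss  d=D]
1: R B5 -> L1 hit  d=D]
2: W B7 -> L3 miss  d=D]
3: R B3 -> L3 miss wb->B7  d=-]
4: W B2 -> L2 miss  d=D]
5: W B1 -> L1 miss wb->B5  d=D]
6: R B6 -> L2 miss wb->B2  d=-]
7: R B6 -> L2 hit  d=-]
8: R B0 -> L0 miss  d=-]
9: W B0 -> L0 hit  d=D]

DIRTY = [0, 1]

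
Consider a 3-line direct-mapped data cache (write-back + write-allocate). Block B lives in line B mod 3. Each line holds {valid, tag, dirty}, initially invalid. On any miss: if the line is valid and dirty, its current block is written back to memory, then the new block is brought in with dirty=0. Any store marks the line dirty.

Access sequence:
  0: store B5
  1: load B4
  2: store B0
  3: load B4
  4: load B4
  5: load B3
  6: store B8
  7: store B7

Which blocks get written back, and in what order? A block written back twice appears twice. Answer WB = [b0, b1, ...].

WB = [0, 5]

  0 | W B5 → L2 miss [D]
  1 | R B4 → L1 miss [-]
  2 | W B0 → L0 miss [D]
  3 | R B4 → L1 hit [-]
  4 | R B4 → L1 hit [-]
  5 | R B3 → L0 miss wb→B0 [-]
  6 | W B8 → L2 miss wb→B5 [D]
  7 | W B7 → L1 miss [D]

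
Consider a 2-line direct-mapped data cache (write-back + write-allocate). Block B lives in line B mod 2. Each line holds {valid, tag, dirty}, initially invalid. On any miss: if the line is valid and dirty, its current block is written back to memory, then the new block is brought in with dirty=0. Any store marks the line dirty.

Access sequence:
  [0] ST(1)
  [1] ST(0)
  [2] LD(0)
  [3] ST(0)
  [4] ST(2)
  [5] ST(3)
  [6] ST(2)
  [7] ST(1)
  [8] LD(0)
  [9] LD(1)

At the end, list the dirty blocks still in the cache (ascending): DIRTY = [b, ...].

DIRTY = [1]

0: W B1 -> L1 miss  d=D]
1: W B0 -> L0 miss  d=D]
2: R B0 -> L0 hit  d=D]
3: W B0 -> L0 hit  d=D]
4: W B2 -> L0 miss wb->B0  d=D]
5: W B3 -> L1 miss wb->B1  d=D]
6: W B2 -> L0 hit  d=D]
7: W B1 -> L1 miss wb->B3  d=D]
8: R B0 -> L0 miss wb->B2  d=-]
9: R B1 -> L1 hit  d=D]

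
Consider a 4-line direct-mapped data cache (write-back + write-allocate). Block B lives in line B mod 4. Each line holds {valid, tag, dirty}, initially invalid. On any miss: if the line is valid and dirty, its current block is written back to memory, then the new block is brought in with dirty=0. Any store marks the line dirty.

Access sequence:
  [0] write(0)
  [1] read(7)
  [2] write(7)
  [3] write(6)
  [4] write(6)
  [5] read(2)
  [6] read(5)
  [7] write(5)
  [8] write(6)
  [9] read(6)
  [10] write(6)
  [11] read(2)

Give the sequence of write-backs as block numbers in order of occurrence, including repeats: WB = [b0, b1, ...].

WB = [6, 6]

  0 | W B0 → L0 miss [D]
  1 | R B7 → L3 miss [-]
  2 | W B7 → L3 hit [D]
  3 | W B6 → L2 miss [D]
  4 | W B6 → L2 hit [D]
  5 | R B2 → L2 miss wb→B6 [-]
  6 | R B5 → L1 miss [-]
  7 | W B5 → L1 hit [D]
  8 | W B6 → L2 miss [D]
  9 | R B6 → L2 hit [D]
  10 | W B6 → L2 hit [D]
  11 | R B2 → L2 miss wb→B6 [-]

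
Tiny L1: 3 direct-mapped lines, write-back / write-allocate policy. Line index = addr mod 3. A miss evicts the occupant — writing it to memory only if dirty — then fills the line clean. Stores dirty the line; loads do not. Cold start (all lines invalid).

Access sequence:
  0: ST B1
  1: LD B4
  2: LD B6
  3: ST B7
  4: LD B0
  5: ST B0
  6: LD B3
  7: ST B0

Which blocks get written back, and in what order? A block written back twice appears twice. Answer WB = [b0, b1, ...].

WB = [1, 0]

0: W B1 -> L1 miss  d=D]
1: R B4 -> L1 miss wb->B1  d=-]
2: R B6 -> L0 miss  d=-]
3: W B7 -> L1 miss  d=D]
4: R B0 -> L0 miss  d=-]
5: W B0 -> L0 hit  d=D]
6: R B3 -> L0 miss wb->B0  d=-]
7: W B0 -> L0 miss  d=D]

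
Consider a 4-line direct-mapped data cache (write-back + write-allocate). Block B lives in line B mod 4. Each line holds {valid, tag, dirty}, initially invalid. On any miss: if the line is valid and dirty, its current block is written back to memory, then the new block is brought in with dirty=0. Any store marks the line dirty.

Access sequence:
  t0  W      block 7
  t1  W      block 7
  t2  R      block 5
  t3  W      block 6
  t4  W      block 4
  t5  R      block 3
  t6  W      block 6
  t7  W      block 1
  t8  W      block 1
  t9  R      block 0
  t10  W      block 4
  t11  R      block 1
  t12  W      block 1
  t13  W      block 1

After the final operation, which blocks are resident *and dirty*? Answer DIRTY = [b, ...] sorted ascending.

DIRTY = [1, 4, 6]

0: W B7 -> L3 miss  d=D]
1: W B7 -> L3 hit  d=D]
2: R B5 -> L1 miss  d=-]
3: W B6 -> L2 miss  d=D]
4: W B4 -> L0 miss  d=D]
5: R B3 -> L3 miss wb->B7  d=-]
6: W B6 -> L2 hit  d=D]
7: W B1 -> L1 miss  d=D]
8: W B1 -> L1 hit  d=D]
9: R B0 -> L0 miss wb->B4  d=-]
10: W B4 -> L0 miss  d=D]
11: R B1 -> L1 hit  d=D]
12: W B1 -> L1 hit  d=D]
13: W B1 -> L1 hit  d=D]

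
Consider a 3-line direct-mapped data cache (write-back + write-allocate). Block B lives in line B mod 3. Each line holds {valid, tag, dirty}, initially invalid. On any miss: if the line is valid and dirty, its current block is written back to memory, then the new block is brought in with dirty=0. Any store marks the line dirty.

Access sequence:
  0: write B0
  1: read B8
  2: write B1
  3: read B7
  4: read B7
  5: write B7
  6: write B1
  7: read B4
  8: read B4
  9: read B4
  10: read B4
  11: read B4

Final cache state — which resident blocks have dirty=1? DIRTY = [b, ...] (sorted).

  0 | W B0 → L0 miss [D]
  1 | R B8 → L2 miss [-]
  2 | W B1 → L1 miss [D]
  3 | R B7 → L1 miss wb→B1 [-]
  4 | R B7 → L1 hit [-]
  5 | W B7 → L1 hit [D]
  6 | W B1 → L1 miss wb→B7 [D]
  7 | R B4 → L1 miss wb→B1 [-]
  8 | R B4 → L1 hit [-]
  9 | R B4 → L1 hit [-]
  10 | R B4 → L1 hit [-]
  11 | R B4 → L1 hit [-]

DIRTY = [0]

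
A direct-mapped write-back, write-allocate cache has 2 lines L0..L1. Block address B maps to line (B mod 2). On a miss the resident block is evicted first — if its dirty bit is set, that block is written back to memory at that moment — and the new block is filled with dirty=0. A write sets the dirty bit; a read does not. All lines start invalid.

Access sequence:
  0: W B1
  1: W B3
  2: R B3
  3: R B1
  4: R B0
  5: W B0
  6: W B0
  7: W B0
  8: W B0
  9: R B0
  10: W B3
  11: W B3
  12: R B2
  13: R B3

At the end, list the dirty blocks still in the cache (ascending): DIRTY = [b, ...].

0: W B1 -> L1 miss  d=D]
1: W B3 -> L1 miss wb->B1  d=D]
2: R B3 -> L1 hit  d=D]
3: R B1 -> L1 miss wb->B3  d=-]
4: R B0 -> L0 miss  d=-]
5: W B0 -> L0 hit  d=D]
6: W B0 -> L0 hit  d=D]
7: W B0 -> L0 hit  d=D]
8: W B0 -> L0 hit  d=D]
9: R B0 -> L0 hit  d=D]
10: W B3 -> L1 miss  d=D]
11: W B3 -> L1 hit  d=D]
12: R B2 -> L0 miss wb->B0  d=-]
13: R B3 -> L1 hit  d=D]

DIRTY = [3]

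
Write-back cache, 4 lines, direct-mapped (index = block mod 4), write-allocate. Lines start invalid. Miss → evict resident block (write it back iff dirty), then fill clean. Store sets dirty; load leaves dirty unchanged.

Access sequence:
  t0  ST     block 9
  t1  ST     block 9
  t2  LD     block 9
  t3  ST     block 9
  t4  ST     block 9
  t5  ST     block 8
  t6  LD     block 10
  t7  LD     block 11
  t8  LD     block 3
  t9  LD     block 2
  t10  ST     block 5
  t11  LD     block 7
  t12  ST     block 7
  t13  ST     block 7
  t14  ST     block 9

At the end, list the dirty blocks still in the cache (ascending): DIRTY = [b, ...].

DIRTY = [7, 8, 9]

0: W B9 → L1 miss [D]
1: W B9 → L1 hit [D]
2: R B9 → L1 hit [D]
3: W B9 → L1 hit [D]
4: W B9 → L1 hit [D]
5: W B8 → L0 miss [D]
6: R B10 → L2 miss [-]
7: R B11 → L3 miss [-]
8: R B3 → L3 miss [-]
9: R B2 → L2 miss [-]
10: W B5 → L1 miss wb→B9 [D]
11: R B7 → L3 miss [-]
12: W B7 → L3 hit [D]
13: W B7 → L3 hit [D]
14: W B9 → L1 miss wb→B5 [D]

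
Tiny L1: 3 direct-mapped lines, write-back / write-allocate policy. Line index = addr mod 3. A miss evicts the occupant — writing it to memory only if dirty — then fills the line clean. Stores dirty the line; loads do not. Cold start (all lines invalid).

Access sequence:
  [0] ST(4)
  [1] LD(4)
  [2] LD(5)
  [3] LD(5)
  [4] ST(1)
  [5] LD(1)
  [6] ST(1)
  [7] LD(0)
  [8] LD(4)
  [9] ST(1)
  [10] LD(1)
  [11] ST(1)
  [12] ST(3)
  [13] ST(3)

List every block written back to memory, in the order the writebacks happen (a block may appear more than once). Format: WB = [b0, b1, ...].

WB = [4, 1]

0: W B4 → L1 miss [D]
1: R B4 → L1 hit [D]
2: R B5 → L2 miss [-]
3: R B5 → L2 hit [-]
4: W B1 → L1 miss wb→B4 [D]
5: R B1 → L1 hit [D]
6: W B1 → L1 hit [D]
7: R B0 → L0 miss [-]
8: R B4 → L1 miss wb→B1 [-]
9: W B1 → L1 miss [D]
10: R B1 → L1 hit [D]
11: W B1 → L1 hit [D]
12: W B3 → L0 miss [D]
13: W B3 → L0 hit [D]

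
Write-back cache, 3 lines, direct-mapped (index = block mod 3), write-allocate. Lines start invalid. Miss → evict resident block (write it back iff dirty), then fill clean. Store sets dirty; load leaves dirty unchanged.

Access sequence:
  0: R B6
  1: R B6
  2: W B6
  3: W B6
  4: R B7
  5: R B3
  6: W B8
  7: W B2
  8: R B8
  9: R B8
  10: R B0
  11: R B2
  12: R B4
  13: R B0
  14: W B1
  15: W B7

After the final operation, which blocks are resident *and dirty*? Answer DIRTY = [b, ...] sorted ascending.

0: R B6 → L0 miss [-]
1: R B6 → L0 hit [-]
2: W B6 → L0 hit [D]
3: W B6 → L0 hit [D]
4: R B7 → L1 miss [-]
5: R B3 → L0 miss wb→B6 [-]
6: W B8 → L2 miss [D]
7: W B2 → L2 miss wb→B8 [D]
8: R B8 → L2 miss wb→B2 [-]
9: R B8 → L2 hit [-]
10: R B0 → L0 miss [-]
11: R B2 → L2 miss [-]
12: R B4 → L1 miss [-]
13: R B0 → L0 hit [-]
14: W B1 → L1 miss [D]
15: W B7 → L1 miss wb→B1 [D]

DIRTY = [7]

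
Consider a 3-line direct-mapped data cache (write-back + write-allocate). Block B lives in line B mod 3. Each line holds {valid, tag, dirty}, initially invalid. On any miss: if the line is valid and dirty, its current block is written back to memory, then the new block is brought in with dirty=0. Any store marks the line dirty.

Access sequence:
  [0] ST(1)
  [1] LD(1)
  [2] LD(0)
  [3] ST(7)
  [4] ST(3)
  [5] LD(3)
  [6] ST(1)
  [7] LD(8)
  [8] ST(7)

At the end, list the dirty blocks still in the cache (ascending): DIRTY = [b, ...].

  0 | W B1 → L1 miss [D]
  1 | R B1 → L1 hit [D]
  2 | R B0 → L0 miss [-]
  3 | W B7 → L1 miss wb→B1 [D]
  4 | W B3 → L0 miss [D]
  5 | R B3 → L0 hit [D]
  6 | W B1 → L1 miss wb→B7 [D]
  7 | R B8 → L2 miss [-]
  8 | W B7 → L1 miss wb→B1 [D]

DIRTY = [3, 7]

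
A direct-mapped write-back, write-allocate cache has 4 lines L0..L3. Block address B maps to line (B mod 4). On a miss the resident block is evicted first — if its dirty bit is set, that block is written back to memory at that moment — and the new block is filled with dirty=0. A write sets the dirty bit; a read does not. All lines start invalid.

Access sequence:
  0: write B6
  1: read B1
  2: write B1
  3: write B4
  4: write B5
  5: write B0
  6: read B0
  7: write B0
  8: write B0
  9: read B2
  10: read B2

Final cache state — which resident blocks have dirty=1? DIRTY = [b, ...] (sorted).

DIRTY = [0, 5]

0: W B6 -> L2 miss  d=D]
1: R B1 -> L1 miss  d=-]
2: W B1 -> L1 hit  d=D]
3: W B4 -> L0 miss  d=D]
4: W B5 -> L1 miss wb->B1  d=D]
5: W B0 -> L0 miss wb->B4  d=D]
6: R B0 -> L0 hit  d=D]
7: W B0 -> L0 hit  d=D]
8: W B0 -> L0 hit  d=D]
9: R B2 -> L2 miss wb->B6  d=-]
10: R B2 -> L2 hit  d=-]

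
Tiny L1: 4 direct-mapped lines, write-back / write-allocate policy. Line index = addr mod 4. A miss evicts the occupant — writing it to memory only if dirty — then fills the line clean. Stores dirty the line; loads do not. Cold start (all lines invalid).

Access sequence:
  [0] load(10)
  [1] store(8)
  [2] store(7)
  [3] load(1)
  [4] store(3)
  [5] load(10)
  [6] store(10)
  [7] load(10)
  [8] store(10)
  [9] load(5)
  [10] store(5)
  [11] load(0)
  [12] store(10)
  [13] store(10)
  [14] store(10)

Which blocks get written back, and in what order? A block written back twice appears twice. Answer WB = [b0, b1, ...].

0: R B10 → L2 miss [-]
1: W B8 → L0 miss [D]
2: W B7 → L3 miss [D]
3: R B1 → L1 miss [-]
4: W B3 → L3 miss wb→B7 [D]
5: R B10 → L2 hit [-]
6: W B10 → L2 hit [D]
7: R B10 → L2 hit [D]
8: W B10 → L2 hit [D]
9: R B5 → L1 miss [-]
10: W B5 → L1 hit [D]
11: R B0 → L0 miss wb→B8 [-]
12: W B10 → L2 hit [D]
13: W B10 → L2 hit [D]
14: W B10 → L2 hit [D]

WB = [7, 8]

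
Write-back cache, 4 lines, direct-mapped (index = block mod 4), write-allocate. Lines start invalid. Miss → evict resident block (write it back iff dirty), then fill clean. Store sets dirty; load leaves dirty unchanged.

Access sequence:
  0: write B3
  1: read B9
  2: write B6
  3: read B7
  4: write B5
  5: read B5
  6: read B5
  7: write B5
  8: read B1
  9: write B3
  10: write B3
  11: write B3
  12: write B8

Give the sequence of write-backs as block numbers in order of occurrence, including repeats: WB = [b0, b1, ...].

0: W B3 -> L3 miss  d=D]
1: R B9 -> L1 miss  d=-]
2: W B6 -> L2 miss  d=D]
3: R B7 -> L3 miss wb->B3  d=-]
4: W B5 -> L1 miss  d=D]
5: R B5 -> L1 hit  d=D]
6: R B5 -> L1 hit  d=D]
7: W B5 -> L1 hit  d=D]
8: R B1 -> L1 miss wb->B5  d=-]
9: W B3 -> L3 miss  d=D]
10: W B3 -> L3 hit  d=D]
11: W B3 -> L3 hit  d=D]
12: W B8 -> L0 miss  d=D]

WB = [3, 5]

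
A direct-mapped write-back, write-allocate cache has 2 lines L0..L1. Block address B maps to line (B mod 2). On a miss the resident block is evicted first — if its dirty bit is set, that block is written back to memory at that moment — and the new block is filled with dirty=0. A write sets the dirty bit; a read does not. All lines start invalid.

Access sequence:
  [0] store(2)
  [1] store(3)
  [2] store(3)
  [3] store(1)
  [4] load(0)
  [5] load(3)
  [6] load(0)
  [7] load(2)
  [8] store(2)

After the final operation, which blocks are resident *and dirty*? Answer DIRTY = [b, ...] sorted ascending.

0: W B2 → L0 miss [D]
1: W B3 → L1 miss [D]
2: W B3 → L1 hit [D]
3: W B1 → L1 miss wb→B3 [D]
4: R B0 → L0 miss wb→B2 [-]
5: R B3 → L1 miss wb→B1 [-]
6: R B0 → L0 hit [-]
7: R B2 → L0 miss [-]
8: W B2 → L0 hit [D]

DIRTY = [2]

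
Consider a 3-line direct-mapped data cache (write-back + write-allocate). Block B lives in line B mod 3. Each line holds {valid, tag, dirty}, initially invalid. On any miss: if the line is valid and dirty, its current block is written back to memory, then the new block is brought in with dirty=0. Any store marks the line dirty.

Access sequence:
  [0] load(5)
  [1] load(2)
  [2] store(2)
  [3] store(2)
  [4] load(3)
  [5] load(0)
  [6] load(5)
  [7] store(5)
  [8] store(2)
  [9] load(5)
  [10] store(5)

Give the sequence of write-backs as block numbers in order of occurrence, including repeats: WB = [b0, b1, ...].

  0 | R B5 → L2 miss [-]
  1 | R B2 → L2 miss [-]
  2 | W B2 → L2 hit [D]
  3 | W B2 → L2 hit [D]
  4 | R B3 → L0 miss [-]
  5 | R B0 → L0 miss [-]
  6 | R B5 → L2 miss wb→B2 [-]
  7 | W B5 → L2 hit [D]
  8 | W B2 → L2 miss wb→B5 [D]
  9 | R B5 → L2 miss wb→B2 [-]
  10 | W B5 → L2 hit [D]

WB = [2, 5, 2]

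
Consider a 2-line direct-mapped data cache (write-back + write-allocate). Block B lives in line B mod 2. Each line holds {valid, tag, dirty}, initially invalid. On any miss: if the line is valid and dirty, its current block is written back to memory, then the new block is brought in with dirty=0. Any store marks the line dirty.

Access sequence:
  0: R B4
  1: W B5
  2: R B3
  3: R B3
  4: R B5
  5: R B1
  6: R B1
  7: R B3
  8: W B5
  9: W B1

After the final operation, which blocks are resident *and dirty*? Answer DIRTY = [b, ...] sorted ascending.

DIRTY = [1]

0: R B4 -> L0 miss  d=-]
1: W B5 -> L1 miss  d=D]
2: R B3 -> L1 miss wb->B5  d=-]
3: R B3 -> L1 hit  d=-]
4: R B5 -> L1 miss  d=-]
5: R B1 -> L1 miss  d=-]
6: R B1 -> L1 hit  d=-]
7: R B3 -> L1 miss  d=-]
8: W B5 -> L1 miss  d=D]
9: W B1 -> L1 miss wb->B5  d=D]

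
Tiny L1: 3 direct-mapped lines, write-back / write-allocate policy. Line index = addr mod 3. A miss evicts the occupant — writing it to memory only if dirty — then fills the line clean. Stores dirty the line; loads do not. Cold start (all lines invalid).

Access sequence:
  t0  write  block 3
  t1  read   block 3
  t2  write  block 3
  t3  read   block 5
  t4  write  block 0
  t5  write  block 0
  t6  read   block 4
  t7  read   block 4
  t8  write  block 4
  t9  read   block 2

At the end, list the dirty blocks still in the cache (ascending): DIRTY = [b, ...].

0: W B3 -> L0 miss  d=D]
1: R B3 -> L0 hit  d=D]
2: W B3 -> L0 hit  d=D]
3: R B5 -> L2 miss  d=-]
4: W B0 -> L0 miss wb->B3  d=D]
5: W B0 -> L0 hit  d=D]
6: R B4 -> L1 miss  d=-]
7: R B4 -> L1 hit  d=-]
8: W B4 -> L1 hit  d=D]
9: R B2 -> L2 miss  d=-]

DIRTY = [0, 4]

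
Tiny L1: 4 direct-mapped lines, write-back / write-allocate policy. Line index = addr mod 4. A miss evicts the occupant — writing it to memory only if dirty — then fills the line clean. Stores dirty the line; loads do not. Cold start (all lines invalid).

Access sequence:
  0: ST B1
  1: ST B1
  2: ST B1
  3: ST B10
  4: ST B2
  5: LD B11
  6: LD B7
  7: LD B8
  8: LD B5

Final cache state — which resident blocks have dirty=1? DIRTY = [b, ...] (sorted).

DIRTY = [2]

0: W B1 -> L1 miss  d=D]
1: W B1 -> L1 hit  d=D]
2: W B1 -> L1 hit  d=D]
3: W B10 -> L2 miss  d=D]
4: W B2 -> L2 miss wb->B10  d=D]
5: R B11 -> L3 miss  d=-]
6: R B7 -> L3 miss  d=-]
7: R B8 -> L0 miss  d=-]
8: R B5 -> L1 miss wb->B1  d=-]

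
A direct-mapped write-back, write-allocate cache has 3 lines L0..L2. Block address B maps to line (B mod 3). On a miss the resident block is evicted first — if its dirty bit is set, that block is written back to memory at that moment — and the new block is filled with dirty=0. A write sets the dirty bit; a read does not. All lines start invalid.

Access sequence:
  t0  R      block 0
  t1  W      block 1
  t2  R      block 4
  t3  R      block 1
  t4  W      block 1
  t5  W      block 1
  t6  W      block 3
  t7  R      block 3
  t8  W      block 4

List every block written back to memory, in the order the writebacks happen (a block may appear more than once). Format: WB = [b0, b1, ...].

0: R B0 → L0 miss [-]
1: W B1 → L1 miss [D]
2: R B4 → L1 miss wb→B1 [-]
3: R B1 → L1 miss [-]
4: W B1 → L1 hit [D]
5: W B1 → L1 hit [D]
6: W B3 → L0 miss [D]
7: R B3 → L0 hit [D]
8: W B4 → L1 miss wb→B1 [D]

WB = [1, 1]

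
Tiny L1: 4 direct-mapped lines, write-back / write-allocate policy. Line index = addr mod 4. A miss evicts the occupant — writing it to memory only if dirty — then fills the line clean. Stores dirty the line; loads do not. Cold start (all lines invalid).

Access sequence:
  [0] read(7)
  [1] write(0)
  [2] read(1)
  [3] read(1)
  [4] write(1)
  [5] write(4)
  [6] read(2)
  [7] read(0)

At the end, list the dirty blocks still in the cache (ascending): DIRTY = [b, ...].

DIRTY = [1]

0: R B7 → L3 miss [-]
1: W B0 → L0 miss [D]
2: R B1 → L1 miss [-]
3: R B1 → L1 hit [-]
4: W B1 → L1 hit [D]
5: W B4 → L0 miss wb→B0 [D]
6: R B2 → L2 miss [-]
7: R B0 → L0 miss wb→B4 [-]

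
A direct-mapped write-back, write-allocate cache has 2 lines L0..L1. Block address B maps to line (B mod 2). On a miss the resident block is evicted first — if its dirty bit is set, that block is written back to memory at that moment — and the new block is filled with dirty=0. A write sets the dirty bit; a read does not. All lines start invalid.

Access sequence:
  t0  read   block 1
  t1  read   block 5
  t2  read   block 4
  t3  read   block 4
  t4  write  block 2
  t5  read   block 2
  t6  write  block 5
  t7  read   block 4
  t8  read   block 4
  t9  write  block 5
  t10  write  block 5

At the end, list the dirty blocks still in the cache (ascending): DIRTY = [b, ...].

0: R B1 → L1 miss [-]
1: R B5 → L1 miss [-]
2: R B4 → L0 miss [-]
3: R B4 → L0 hit [-]
4: W B2 → L0 miss [D]
5: R B2 → L0 hit [D]
6: W B5 → L1 hit [D]
7: R B4 → L0 miss wb→B2 [-]
8: R B4 → L0 hit [-]
9: W B5 → L1 hit [D]
10: W B5 → L1 hit [D]

DIRTY = [5]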